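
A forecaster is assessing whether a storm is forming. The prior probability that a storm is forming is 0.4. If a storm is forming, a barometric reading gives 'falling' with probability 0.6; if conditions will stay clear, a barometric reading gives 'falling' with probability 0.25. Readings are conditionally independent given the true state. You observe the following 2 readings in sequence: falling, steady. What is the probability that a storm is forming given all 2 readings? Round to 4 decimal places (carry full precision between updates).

After 'falling': P(storm) = 0.6·0.4000 / (0.6·0.4000 + 0.25·0.6000) ≈ 0.6154
After 'steady': P(storm) = 0.4·0.6154 / (0.4·0.6154 + 0.75·0.3846) ≈ 0.4604

0.4604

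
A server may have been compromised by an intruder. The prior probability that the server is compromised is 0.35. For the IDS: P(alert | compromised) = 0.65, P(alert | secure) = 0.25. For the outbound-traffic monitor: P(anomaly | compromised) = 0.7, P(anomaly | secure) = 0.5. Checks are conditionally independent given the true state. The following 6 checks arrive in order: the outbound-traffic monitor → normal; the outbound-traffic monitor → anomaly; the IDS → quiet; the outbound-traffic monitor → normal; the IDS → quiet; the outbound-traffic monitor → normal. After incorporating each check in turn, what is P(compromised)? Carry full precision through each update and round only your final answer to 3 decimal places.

Apply Bayes' rule sequentially, carrying P(compromised) forward.
After the outbound-traffic monitor='normal': P(compromised) = 0.3·0.3500 / (0.3·0.3500 + 0.5·0.6500) ≈ 0.2442
After the outbound-traffic monitor='anomaly': P(compromised) = 0.7·0.2442 / (0.7·0.2442 + 0.5·0.7558) ≈ 0.3114
After the IDS='quiet': P(compromised) = 0.35·0.3114 / (0.35·0.3114 + 0.75·0.6886) ≈ 0.1743
After the outbound-traffic monitor='normal': P(compromised) = 0.3·0.1743 / (0.3·0.1743 + 0.5·0.8257) ≈ 0.1124
After the IDS='quiet': P(compromised) = 0.35·0.1124 / (0.35·0.1124 + 0.75·0.8876) ≈ 0.0558
After the outbound-traffic monitor='normal': P(compromised) = 0.3·0.0558 / (0.3·0.0558 + 0.5·0.9442) ≈ 0.0342

0.034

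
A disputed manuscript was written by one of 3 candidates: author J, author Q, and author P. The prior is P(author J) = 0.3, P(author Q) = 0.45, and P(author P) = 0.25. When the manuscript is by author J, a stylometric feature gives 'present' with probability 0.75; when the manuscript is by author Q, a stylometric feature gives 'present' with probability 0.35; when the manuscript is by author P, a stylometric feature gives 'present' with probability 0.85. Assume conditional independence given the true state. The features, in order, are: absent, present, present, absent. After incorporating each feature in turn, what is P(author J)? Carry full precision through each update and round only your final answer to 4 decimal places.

0.2783

After 'absent': normaliser = 0.25·0.3000 + 0.65·0.4500 + 0.15·0.2500; P(author J) ≈ 0.1852, P(author Q) ≈ 0.7222, P(author P) ≈ 0.0926
After 'present': normaliser = 0.75·0.1852 + 0.35·0.7222 + 0.85·0.0926; P(author J) ≈ 0.2953, P(author Q) ≈ 0.5374, P(author P) ≈ 0.1673
After 'present': normaliser = 0.75·0.2953 + 0.35·0.5374 + 0.85·0.1673; P(author J) ≈ 0.4014, P(author Q) ≈ 0.3409, P(author P) ≈ 0.2578
After 'absent': normaliser = 0.25·0.4014 + 0.65·0.3409 + 0.15·0.2578; P(author J) ≈ 0.2783, P(author Q) ≈ 0.6145, P(author P) ≈ 0.1072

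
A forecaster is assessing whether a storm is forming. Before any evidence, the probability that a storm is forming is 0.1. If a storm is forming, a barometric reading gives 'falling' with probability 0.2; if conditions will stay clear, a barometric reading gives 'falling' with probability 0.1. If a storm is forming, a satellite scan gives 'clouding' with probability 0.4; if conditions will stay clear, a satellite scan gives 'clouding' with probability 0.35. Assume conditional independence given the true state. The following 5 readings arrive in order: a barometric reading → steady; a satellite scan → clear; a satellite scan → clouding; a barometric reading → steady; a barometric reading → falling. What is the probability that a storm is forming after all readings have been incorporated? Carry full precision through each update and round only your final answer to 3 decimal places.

0.156

Apply Bayes' rule sequentially, carrying P(storm) forward.
After a barometric reading='steady': P(storm) = 0.8·0.1000 / (0.8·0.1000 + 0.9·0.9000) ≈ 0.0899
After a satellite scan='clear': P(storm) = 0.6·0.0899 / (0.6·0.0899 + 0.65·0.9101) ≈ 0.0836
After a satellite scan='clouding': P(storm) = 0.4·0.0836 / (0.4·0.0836 + 0.35·0.9164) ≈ 0.0944
After a barometric reading='steady': P(storm) = 0.8·0.0944 / (0.8·0.0944 + 0.9·0.9056) ≈ 0.0848
After a barometric reading='falling': P(storm) = 0.2·0.0848 / (0.2·0.0848 + 0.1·0.9152) ≈ 0.1563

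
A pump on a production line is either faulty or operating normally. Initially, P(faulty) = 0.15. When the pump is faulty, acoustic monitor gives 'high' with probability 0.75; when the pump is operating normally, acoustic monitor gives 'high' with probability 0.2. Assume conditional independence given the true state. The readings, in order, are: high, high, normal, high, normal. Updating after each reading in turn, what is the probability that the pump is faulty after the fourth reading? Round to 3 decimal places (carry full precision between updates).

After 'high': P(faulty) = 0.75·0.1500 / (0.75·0.1500 + 0.2·0.8500) ≈ 0.3982
After 'high': P(faulty) = 0.75·0.3982 / (0.75·0.3982 + 0.2·0.6018) ≈ 0.7128
After 'normal': P(faulty) = 0.25·0.7128 / (0.25·0.7128 + 0.8·0.2872) ≈ 0.4368
After 'high': P(faulty) = 0.75·0.4368 / (0.75·0.4368 + 0.2·0.5632) ≈ 0.7441

0.744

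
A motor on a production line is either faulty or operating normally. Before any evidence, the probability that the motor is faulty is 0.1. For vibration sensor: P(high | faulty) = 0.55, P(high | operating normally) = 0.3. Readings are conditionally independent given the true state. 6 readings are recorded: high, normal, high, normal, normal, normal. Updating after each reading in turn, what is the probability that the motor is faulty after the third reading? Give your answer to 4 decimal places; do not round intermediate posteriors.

0.1936

After 'high': P(faulty) = 0.55·0.1000 / (0.55·0.1000 + 0.3·0.9000) ≈ 0.1692
After 'normal': P(faulty) = 0.45·0.1692 / (0.45·0.1692 + 0.7·0.8308) ≈ 0.1158
After 'high': P(faulty) = 0.55·0.1158 / (0.55·0.1158 + 0.3·0.8842) ≈ 0.1936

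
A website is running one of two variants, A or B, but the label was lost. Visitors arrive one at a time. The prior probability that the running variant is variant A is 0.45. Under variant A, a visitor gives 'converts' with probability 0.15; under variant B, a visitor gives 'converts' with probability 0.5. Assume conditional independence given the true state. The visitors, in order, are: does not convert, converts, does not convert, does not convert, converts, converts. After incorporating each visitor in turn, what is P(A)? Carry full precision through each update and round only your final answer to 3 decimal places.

Each posterior becomes the prior for the next update.
After 'does not convert': P(A) = 0.85·0.4500 / (0.85·0.4500 + 0.5·0.5500) ≈ 0.5817
After 'converts': P(A) = 0.15·0.5817 / (0.15·0.5817 + 0.5·0.4183) ≈ 0.2944
After 'does not convert': P(A) = 0.85·0.2944 / (0.85·0.2944 + 0.5·0.7056) ≈ 0.4150
After 'does not convert': P(A) = 0.85·0.4150 / (0.85·0.4150 + 0.5·0.5850) ≈ 0.5467
After 'converts': P(A) = 0.15·0.5467 / (0.15·0.5467 + 0.5·0.4533) ≈ 0.2657
After 'converts': P(A) = 0.15·0.2657 / (0.15·0.2657 + 0.5·0.7343) ≈ 0.0979

0.098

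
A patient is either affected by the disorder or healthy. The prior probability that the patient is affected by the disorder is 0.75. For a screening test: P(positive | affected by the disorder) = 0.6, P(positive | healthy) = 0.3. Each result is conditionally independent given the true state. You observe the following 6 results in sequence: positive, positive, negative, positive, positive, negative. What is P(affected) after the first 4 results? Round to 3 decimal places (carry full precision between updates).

0.932

After 'positive': P(affected) = 0.6·0.7500 / (0.6·0.7500 + 0.3·0.2500) ≈ 0.8571
After 'positive': P(affected) = 0.6·0.8571 / (0.6·0.8571 + 0.3·0.1429) ≈ 0.9231
After 'negative': P(affected) = 0.4·0.9231 / (0.4·0.9231 + 0.7·0.0769) ≈ 0.8727
After 'positive': P(affected) = 0.6·0.8727 / (0.6·0.8727 + 0.3·0.1273) ≈ 0.9320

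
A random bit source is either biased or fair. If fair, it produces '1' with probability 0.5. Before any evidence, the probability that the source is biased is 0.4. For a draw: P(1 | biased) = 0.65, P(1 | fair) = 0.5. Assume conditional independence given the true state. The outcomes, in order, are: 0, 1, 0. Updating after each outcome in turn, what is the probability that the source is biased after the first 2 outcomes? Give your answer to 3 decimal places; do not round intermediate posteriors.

Each posterior becomes the prior for the next update.
After '0': P(biased) = 0.35·0.4000 / (0.35·0.4000 + 0.5·0.6000) ≈ 0.3182
After '1': P(biased) = 0.65·0.3182 / (0.65·0.3182 + 0.5·0.6818) ≈ 0.3776

0.378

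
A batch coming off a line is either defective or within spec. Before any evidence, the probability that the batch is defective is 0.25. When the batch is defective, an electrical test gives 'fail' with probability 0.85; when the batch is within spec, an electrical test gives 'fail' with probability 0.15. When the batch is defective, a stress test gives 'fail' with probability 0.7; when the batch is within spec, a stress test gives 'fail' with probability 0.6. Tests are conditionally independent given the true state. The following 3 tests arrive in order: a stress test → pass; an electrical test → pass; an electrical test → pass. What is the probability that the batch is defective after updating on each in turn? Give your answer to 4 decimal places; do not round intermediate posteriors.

After a stress test='pass': P(defective) = 0.3·0.2500 / (0.3·0.2500 + 0.4·0.7500) ≈ 0.2000
After an electrical test='pass': P(defective) = 0.15·0.2000 / (0.15·0.2000 + 0.85·0.8000) ≈ 0.0423
After an electrical test='pass': P(defective) = 0.15·0.0423 / (0.15·0.0423 + 0.85·0.9577) ≈ 0.0077

0.0077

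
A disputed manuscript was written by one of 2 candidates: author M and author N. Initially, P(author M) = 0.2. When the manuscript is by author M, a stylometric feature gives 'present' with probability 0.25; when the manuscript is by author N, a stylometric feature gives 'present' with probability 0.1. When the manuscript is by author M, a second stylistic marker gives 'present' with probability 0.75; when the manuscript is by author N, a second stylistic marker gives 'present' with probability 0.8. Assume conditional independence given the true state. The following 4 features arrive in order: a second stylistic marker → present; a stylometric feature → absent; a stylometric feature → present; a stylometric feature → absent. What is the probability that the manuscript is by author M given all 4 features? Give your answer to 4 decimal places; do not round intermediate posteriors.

0.2892

After a second stylistic marker='present': P(author M) = 0.75·0.2000 / (0.75·0.2000 + 0.8·0.8000) ≈ 0.1899
After a stylometric feature='absent': P(author M) = 0.75·0.1899 / (0.75·0.1899 + 0.9·0.8101) ≈ 0.1634
After a stylometric feature='present': P(author M) = 0.25·0.1634 / (0.25·0.1634 + 0.1·0.8366) ≈ 0.3281
After a stylometric feature='absent': P(author M) = 0.75·0.3281 / (0.75·0.3281 + 0.9·0.6719) ≈ 0.2892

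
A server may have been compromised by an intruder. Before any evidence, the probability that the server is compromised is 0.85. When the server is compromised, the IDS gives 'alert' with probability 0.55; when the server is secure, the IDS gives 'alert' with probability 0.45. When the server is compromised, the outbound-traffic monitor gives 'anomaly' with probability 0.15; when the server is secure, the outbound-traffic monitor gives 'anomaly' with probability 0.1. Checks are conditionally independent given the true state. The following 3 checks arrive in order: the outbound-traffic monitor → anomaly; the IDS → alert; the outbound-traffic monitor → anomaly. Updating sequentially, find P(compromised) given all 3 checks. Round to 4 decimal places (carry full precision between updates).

Apply Bayes' rule sequentially, carrying P(compromised) forward.
After the outbound-traffic monitor='anomaly': P(compromised) = 0.15·0.8500 / (0.15·0.8500 + 0.1·0.1500) ≈ 0.8947
After the IDS='alert': P(compromised) = 0.55·0.8947 / (0.55·0.8947 + 0.45·0.1053) ≈ 0.9122
After the outbound-traffic monitor='anomaly': P(compromised) = 0.15·0.9122 / (0.15·0.9122 + 0.1·0.0878) ≈ 0.9397

0.9397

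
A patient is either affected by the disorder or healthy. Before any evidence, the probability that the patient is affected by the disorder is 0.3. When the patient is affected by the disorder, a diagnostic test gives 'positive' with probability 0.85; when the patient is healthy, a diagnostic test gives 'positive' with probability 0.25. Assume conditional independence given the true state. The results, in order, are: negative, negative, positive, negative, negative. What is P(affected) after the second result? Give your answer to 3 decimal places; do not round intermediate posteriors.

0.017

After 'negative': P(affected) = 0.15·0.3000 / (0.15·0.3000 + 0.75·0.7000) ≈ 0.0789
After 'negative': P(affected) = 0.15·0.0789 / (0.15·0.0789 + 0.75·0.9211) ≈ 0.0169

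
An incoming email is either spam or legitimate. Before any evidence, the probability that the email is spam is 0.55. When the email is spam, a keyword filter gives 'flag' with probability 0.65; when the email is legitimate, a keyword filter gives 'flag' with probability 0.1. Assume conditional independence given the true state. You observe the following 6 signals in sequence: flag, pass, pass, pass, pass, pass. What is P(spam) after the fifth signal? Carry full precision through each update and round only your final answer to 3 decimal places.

After 'flag': P(spam) = 0.65·0.5500 / (0.65·0.5500 + 0.1·0.4500) ≈ 0.8882
After 'pass': P(spam) = 0.35·0.8882 / (0.35·0.8882 + 0.9·0.1118) ≈ 0.7555
After 'pass': P(spam) = 0.35·0.7555 / (0.35·0.7555 + 0.9·0.2445) ≈ 0.5458
After 'pass': P(spam) = 0.35·0.5458 / (0.35·0.5458 + 0.9·0.4542) ≈ 0.3184
After 'pass': P(spam) = 0.35·0.3184 / (0.35·0.3184 + 0.9·0.6816) ≈ 0.1538

0.154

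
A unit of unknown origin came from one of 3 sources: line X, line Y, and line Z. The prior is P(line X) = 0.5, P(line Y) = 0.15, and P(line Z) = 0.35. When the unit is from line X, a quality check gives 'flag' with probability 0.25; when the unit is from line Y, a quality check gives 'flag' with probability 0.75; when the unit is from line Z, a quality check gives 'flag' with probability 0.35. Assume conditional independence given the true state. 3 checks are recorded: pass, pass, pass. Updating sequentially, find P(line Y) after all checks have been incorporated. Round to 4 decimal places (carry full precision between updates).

After 'pass': normaliser = 0.75·0.5000 + 0.25·0.1500 + 0.65·0.3500; P(line X) ≈ 0.5859, P(line Y) ≈ 0.0586, P(line Z) ≈ 0.3555
After 'pass': normaliser = 0.75·0.5859 + 0.25·0.0586 + 0.65·0.3555; P(line X) ≈ 0.6414, P(line Y) ≈ 0.0214, P(line Z) ≈ 0.3372
After 'pass': normaliser = 0.75·0.6414 + 0.25·0.0214 + 0.65·0.3372; P(line X) ≈ 0.6818, P(line Y) ≈ 0.0076, P(line Z) ≈ 0.3107

0.0076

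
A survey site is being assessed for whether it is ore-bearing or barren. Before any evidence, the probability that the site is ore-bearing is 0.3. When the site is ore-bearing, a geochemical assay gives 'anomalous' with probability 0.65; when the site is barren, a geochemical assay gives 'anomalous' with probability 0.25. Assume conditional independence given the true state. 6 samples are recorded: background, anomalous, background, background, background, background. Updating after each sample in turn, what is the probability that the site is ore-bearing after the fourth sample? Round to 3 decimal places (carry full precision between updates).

After 'background': P(ore) = 0.35·0.3000 / (0.35·0.3000 + 0.75·0.7000) ≈ 0.1667
After 'anomalous': P(ore) = 0.65·0.1667 / (0.65·0.1667 + 0.25·0.8333) ≈ 0.3421
After 'background': P(ore) = 0.35·0.3421 / (0.35·0.3421 + 0.75·0.6579) ≈ 0.1953
After 'background': P(ore) = 0.35·0.1953 / (0.35·0.1953 + 0.75·0.8047) ≈ 0.1017

0.102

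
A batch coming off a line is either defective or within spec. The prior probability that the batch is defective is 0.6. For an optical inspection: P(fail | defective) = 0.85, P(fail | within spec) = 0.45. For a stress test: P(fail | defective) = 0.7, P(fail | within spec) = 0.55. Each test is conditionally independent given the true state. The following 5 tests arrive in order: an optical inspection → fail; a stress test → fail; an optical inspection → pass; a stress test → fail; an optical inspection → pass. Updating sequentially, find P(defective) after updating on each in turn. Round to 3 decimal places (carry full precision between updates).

After an optical inspection='fail': P(defective) = 0.85·0.6000 / (0.85·0.6000 + 0.45·0.4000) ≈ 0.7391
After a stress test='fail': P(defective) = 0.7·0.7391 / (0.7·0.7391 + 0.55·0.2609) ≈ 0.7829
After an optical inspection='pass': P(defective) = 0.15·0.7829 / (0.15·0.7829 + 0.55·0.2171) ≈ 0.4958
After a stress test='fail': P(defective) = 0.7·0.4958 / (0.7·0.4958 + 0.55·0.5042) ≈ 0.5559
After an optical inspection='pass': P(defective) = 0.15·0.5559 / (0.15·0.5559 + 0.55·0.4441) ≈ 0.2545

0.254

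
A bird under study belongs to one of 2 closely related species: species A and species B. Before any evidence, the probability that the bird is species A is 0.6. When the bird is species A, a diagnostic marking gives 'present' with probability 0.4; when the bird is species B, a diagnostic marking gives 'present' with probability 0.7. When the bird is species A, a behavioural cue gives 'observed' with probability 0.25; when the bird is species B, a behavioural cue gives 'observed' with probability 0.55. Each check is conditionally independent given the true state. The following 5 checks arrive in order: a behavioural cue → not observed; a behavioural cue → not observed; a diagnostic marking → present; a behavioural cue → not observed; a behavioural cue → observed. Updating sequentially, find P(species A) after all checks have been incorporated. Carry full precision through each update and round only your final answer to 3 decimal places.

After a behavioural cue='not observed': P(species A) = 0.75·0.6000 / (0.75·0.6000 + 0.45·0.4000) ≈ 0.7143
After a behavioural cue='not observed': P(species A) = 0.75·0.7143 / (0.75·0.7143 + 0.45·0.2857) ≈ 0.8065
After a diagnostic marking='present': P(species A) = 0.4·0.8065 / (0.4·0.8065 + 0.7·0.1935) ≈ 0.7042
After a behavioural cue='not observed': P(species A) = 0.75·0.7042 / (0.75·0.7042 + 0.45·0.2958) ≈ 0.7987
After a behavioural cue='observed': P(species A) = 0.25·0.7987 / (0.25·0.7987 + 0.55·0.2013) ≈ 0.6433

0.643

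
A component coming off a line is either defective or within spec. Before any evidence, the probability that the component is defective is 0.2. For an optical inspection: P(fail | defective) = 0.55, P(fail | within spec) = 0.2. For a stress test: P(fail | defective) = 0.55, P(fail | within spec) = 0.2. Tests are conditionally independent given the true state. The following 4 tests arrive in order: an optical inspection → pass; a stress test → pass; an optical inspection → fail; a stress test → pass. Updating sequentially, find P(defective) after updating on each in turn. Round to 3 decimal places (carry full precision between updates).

Apply Bayes' rule sequentially, carrying P(defective) forward.
After an optical inspection='pass': P(defective) = 0.45·0.2000 / (0.45·0.2000 + 0.8·0.8000) ≈ 0.1233
After a stress test='pass': P(defective) = 0.45·0.1233 / (0.45·0.1233 + 0.8·0.8767) ≈ 0.0733
After an optical inspection='fail': P(defective) = 0.55·0.0733 / (0.55·0.0733 + 0.2·0.9267) ≈ 0.1787
After a stress test='pass': P(defective) = 0.45·0.1787 / (0.45·0.1787 + 0.8·0.8213) ≈ 0.1090

0.109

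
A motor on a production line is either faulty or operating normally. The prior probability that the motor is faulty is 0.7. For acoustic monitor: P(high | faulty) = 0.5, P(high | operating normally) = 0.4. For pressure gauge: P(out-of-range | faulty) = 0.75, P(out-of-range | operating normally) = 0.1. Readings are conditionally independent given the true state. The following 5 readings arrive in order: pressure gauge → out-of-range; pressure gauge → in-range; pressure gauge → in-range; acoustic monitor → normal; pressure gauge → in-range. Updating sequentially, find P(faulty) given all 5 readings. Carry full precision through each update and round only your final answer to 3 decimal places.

0.238

After pressure gauge='out-of-range': P(faulty) = 0.75·0.7000 / (0.75·0.7000 + 0.1·0.3000) ≈ 0.9459
After pressure gauge='in-range': P(faulty) = 0.25·0.9459 / (0.25·0.9459 + 0.9·0.0541) ≈ 0.8294
After pressure gauge='in-range': P(faulty) = 0.25·0.8294 / (0.25·0.8294 + 0.9·0.1706) ≈ 0.5745
After acoustic monitor='normal': P(faulty) = 0.5·0.5745 / (0.5·0.5745 + 0.6·0.4255) ≈ 0.5295
After pressure gauge='in-range': P(faulty) = 0.25·0.5295 / (0.25·0.5295 + 0.9·0.4705) ≈ 0.2381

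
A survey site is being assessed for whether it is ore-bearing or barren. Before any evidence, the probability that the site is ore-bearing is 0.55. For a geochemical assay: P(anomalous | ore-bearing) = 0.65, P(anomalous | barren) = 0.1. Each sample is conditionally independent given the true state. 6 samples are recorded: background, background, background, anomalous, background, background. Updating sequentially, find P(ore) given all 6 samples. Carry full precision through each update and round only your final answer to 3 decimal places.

After 'background': P(ore) = 0.35·0.5500 / (0.35·0.5500 + 0.9·0.4500) ≈ 0.3222
After 'background': P(ore) = 0.35·0.3222 / (0.35·0.3222 + 0.9·0.6778) ≈ 0.1560
After 'background': P(ore) = 0.35·0.1560 / (0.35·0.1560 + 0.9·0.8440) ≈ 0.0671
After 'anomalous': P(ore) = 0.65·0.0671 / (0.65·0.0671 + 0.1·0.9329) ≈ 0.3184
After 'background': P(ore) = 0.35·0.3184 / (0.35·0.3184 + 0.9·0.6816) ≈ 0.1538
After 'background': P(ore) = 0.35·0.1538 / (0.35·0.1538 + 0.9·0.8462) ≈ 0.0660

0.066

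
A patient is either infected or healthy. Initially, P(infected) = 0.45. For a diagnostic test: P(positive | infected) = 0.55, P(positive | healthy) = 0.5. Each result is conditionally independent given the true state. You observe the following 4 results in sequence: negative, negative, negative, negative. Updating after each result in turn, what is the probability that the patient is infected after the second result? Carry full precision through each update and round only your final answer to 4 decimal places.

After 'negative': P(infected) = 0.45·0.4500 / (0.45·0.4500 + 0.5·0.5500) ≈ 0.4241
After 'negative': P(infected) = 0.45·0.4241 / (0.45·0.4241 + 0.5·0.5759) ≈ 0.3986

0.3986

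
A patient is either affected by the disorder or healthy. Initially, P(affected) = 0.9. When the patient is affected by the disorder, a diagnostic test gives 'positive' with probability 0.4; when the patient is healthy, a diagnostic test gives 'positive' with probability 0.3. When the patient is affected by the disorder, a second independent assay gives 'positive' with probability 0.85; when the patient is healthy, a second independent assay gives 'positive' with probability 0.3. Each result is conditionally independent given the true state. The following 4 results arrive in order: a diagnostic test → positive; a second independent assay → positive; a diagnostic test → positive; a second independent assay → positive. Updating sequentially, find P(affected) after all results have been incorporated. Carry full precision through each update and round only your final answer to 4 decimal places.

0.9923

Each posterior becomes the prior for the next update.
After a diagnostic test='positive': P(affected) = 0.4·0.9000 / (0.4·0.9000 + 0.3·0.1000) ≈ 0.9231
After a second independent assay='positive': P(affected) = 0.85·0.9231 / (0.85·0.9231 + 0.3·0.0769) ≈ 0.9714
After a diagnostic test='positive': P(affected) = 0.4·0.9714 / (0.4·0.9714 + 0.3·0.0286) ≈ 0.9784
After a second independent assay='positive': P(affected) = 0.85·0.9784 / (0.85·0.9784 + 0.3·0.0216) ≈ 0.9923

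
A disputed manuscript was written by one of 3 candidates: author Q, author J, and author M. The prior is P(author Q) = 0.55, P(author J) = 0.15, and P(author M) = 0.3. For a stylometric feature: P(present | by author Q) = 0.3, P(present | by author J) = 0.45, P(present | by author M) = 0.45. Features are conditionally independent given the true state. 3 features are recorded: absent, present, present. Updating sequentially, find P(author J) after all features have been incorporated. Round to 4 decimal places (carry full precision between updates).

0.1971

After 'absent': normaliser = 0.7·0.5500 + 0.55·0.1500 + 0.55·0.3000; P(author Q) ≈ 0.6087, P(author J) ≈ 0.1304, P(author M) ≈ 0.2609
After 'present': normaliser = 0.3·0.6087 + 0.45·0.1304 + 0.45·0.2609; P(author Q) ≈ 0.5091, P(author J) ≈ 0.1636, P(author M) ≈ 0.3273
After 'present': normaliser = 0.3·0.5091 + 0.45·0.1636 + 0.45·0.3273; P(author Q) ≈ 0.4088, P(author J) ≈ 0.1971, P(author M) ≈ 0.3942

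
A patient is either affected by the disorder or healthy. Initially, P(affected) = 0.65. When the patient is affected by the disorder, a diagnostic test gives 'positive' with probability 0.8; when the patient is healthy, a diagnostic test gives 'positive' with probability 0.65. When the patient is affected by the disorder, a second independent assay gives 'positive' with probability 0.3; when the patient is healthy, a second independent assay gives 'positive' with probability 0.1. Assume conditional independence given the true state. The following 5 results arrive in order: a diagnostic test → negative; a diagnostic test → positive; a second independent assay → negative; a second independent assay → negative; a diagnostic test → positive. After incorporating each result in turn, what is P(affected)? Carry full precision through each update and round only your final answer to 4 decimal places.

After a diagnostic test='negative': P(affected) = 0.2·0.6500 / (0.2·0.6500 + 0.35·0.3500) ≈ 0.5149
After a diagnostic test='positive': P(affected) = 0.8·0.5149 / (0.8·0.5149 + 0.65·0.4851) ≈ 0.5664
After a second independent assay='negative': P(affected) = 0.7·0.5664 / (0.7·0.5664 + 0.9·0.4336) ≈ 0.5039
After a second independent assay='negative': P(affected) = 0.7·0.5039 / (0.7·0.5039 + 0.9·0.4961) ≈ 0.4414
After a diagnostic test='positive': P(affected) = 0.8·0.4414 / (0.8·0.4414 + 0.65·0.5586) ≈ 0.4930

0.4930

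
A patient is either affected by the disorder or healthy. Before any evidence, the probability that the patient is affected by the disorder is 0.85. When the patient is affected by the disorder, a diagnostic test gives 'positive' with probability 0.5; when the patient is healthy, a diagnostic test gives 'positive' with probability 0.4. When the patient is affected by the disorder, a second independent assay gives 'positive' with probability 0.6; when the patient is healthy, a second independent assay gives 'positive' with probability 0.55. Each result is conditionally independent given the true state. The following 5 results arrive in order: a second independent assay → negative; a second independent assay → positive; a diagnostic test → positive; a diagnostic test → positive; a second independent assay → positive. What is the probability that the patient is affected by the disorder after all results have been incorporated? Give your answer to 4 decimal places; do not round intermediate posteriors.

Each posterior becomes the prior for the next update.
After a second independent assay='negative': P(affected) = 0.4·0.8500 / (0.4·0.8500 + 0.45·0.1500) ≈ 0.8344
After a second independent assay='positive': P(affected) = 0.6·0.8344 / (0.6·0.8344 + 0.55·0.1656) ≈ 0.8460
After a diagnostic test='positive': P(affected) = 0.5·0.8460 / (0.5·0.8460 + 0.4·0.1540) ≈ 0.8729
After a diagnostic test='positive': P(affected) = 0.5·0.8729 / (0.5·0.8729 + 0.4·0.1271) ≈ 0.8957
After a second independent assay='positive': P(affected) = 0.6·0.8957 / (0.6·0.8957 + 0.55·0.1043) ≈ 0.9035

0.9035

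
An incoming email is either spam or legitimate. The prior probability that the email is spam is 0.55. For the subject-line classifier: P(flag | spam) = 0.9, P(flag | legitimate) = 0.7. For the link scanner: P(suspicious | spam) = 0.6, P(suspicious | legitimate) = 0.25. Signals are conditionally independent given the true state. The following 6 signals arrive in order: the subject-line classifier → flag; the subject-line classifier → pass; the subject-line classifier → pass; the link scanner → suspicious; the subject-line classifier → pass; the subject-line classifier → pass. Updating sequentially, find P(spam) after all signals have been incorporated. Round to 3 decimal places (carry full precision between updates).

0.044

After the subject-line classifier='flag': P(spam) = 0.9·0.5500 / (0.9·0.5500 + 0.7·0.4500) ≈ 0.6111
After the subject-line classifier='pass': P(spam) = 0.1·0.6111 / (0.1·0.6111 + 0.3·0.3889) ≈ 0.3438
After the subject-line classifier='pass': P(spam) = 0.1·0.3438 / (0.1·0.3438 + 0.3·0.6562) ≈ 0.1486
After the link scanner='suspicious': P(spam) = 0.6·0.1486 / (0.6·0.1486 + 0.25·0.8514) ≈ 0.2953
After the subject-line classifier='pass': P(spam) = 0.1·0.2953 / (0.1·0.2953 + 0.3·0.7047) ≈ 0.1226
After the subject-line classifier='pass': P(spam) = 0.1·0.1226 / (0.1·0.1226 + 0.3·0.8774) ≈ 0.0445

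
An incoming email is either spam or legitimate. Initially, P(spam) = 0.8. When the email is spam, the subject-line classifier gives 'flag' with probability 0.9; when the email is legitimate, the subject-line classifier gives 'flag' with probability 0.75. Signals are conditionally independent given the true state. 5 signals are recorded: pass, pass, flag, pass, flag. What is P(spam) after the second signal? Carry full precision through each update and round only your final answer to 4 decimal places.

0.3902

After 'pass': P(spam) = 0.1·0.8000 / (0.1·0.8000 + 0.25·0.2000) ≈ 0.6154
After 'pass': P(spam) = 0.1·0.6154 / (0.1·0.6154 + 0.25·0.3846) ≈ 0.3902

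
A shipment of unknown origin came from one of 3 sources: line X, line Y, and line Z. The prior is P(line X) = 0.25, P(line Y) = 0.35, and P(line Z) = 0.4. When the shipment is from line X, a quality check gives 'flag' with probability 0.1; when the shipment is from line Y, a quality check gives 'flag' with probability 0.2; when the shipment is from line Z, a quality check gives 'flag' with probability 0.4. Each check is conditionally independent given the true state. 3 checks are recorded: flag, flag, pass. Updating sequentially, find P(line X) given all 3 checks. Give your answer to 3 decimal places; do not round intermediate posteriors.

Each posterior becomes the prior for the next update.
After 'flag': normaliser = 0.1·0.2500 + 0.2·0.3500 + 0.4·0.4000; P(line X) ≈ 0.0980, P(line Y) ≈ 0.2745, P(line Z) ≈ 0.6275
After 'flag': normaliser = 0.1·0.0980 + 0.2·0.2745 + 0.4·0.6275; P(line X) ≈ 0.0311, P(line Y) ≈ 0.1739, P(line Z) ≈ 0.7950
After 'pass': normaliser = 0.9·0.0311 + 0.8·0.1739 + 0.6·0.7950; P(line X) ≈ 0.0434, P(line Y) ≈ 0.2160, P(line Z) ≈ 0.7406

0.043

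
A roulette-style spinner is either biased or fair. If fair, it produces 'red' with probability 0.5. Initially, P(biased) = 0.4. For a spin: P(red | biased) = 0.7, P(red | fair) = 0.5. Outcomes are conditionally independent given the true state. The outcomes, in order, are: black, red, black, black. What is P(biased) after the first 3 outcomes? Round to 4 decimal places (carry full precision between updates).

Apply Bayes' rule sequentially, carrying P(biased) forward.
After 'black': P(biased) = 0.3·0.4000 / (0.3·0.4000 + 0.5·0.6000) ≈ 0.2857
After 'red': P(biased) = 0.7·0.2857 / (0.7·0.2857 + 0.5·0.7143) ≈ 0.3590
After 'black': P(biased) = 0.3·0.3590 / (0.3·0.3590 + 0.5·0.6410) ≈ 0.2515

0.2515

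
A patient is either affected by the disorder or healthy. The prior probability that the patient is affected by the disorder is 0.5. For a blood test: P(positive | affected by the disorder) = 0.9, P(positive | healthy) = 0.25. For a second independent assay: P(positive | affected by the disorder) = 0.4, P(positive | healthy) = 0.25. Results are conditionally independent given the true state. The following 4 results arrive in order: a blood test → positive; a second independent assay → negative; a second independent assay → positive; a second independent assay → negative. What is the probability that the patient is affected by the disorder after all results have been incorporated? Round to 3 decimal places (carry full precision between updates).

0.787

After a blood test='positive': P(affected) = 0.9·0.5000 / (0.9·0.5000 + 0.25·0.5000) ≈ 0.7826
After a second independent assay='negative': P(affected) = 0.6·0.7826 / (0.6·0.7826 + 0.75·0.2174) ≈ 0.7423
After a second independent assay='positive': P(affected) = 0.4·0.7423 / (0.4·0.7423 + 0.25·0.2577) ≈ 0.8217
After a second independent assay='negative': P(affected) = 0.6·0.8217 / (0.6·0.8217 + 0.75·0.1783) ≈ 0.7866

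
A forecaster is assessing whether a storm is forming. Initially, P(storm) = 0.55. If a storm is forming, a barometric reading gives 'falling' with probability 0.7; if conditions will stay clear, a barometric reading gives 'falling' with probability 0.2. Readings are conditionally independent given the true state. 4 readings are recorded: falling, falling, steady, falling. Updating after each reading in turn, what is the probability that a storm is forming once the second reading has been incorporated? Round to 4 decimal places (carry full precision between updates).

Each posterior becomes the prior for the next update.
After 'falling': P(storm) = 0.7·0.5500 / (0.7·0.5500 + 0.2·0.4500) ≈ 0.8105
After 'falling': P(storm) = 0.7·0.8105 / (0.7·0.8105 + 0.2·0.1895) ≈ 0.9374

0.9374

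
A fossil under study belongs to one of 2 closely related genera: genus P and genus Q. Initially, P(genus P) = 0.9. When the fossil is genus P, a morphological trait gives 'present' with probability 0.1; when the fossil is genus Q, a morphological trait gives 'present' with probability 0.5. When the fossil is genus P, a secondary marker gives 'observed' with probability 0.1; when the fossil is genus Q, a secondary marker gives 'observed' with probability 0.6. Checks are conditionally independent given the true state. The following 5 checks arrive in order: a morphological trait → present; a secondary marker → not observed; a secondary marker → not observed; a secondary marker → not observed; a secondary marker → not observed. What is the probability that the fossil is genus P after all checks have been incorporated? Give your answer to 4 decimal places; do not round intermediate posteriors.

0.9788

Apply Bayes' rule sequentially, carrying P(genus P) forward.
After a morphological trait='present': P(genus P) = 0.1·0.9000 / (0.1·0.9000 + 0.5·0.1000) ≈ 0.6429
After a secondary marker='not observed': P(genus P) = 0.9·0.6429 / (0.9·0.6429 + 0.4·0.3571) ≈ 0.8020
After a secondary marker='not observed': P(genus P) = 0.9·0.8020 / (0.9·0.8020 + 0.4·0.1980) ≈ 0.9011
After a secondary marker='not observed': P(genus P) = 0.9·0.9011 / (0.9·0.9011 + 0.4·0.0989) ≈ 0.9535
After a secondary marker='not observed': P(genus P) = 0.9·0.9535 / (0.9·0.9535 + 0.4·0.0465) ≈ 0.9788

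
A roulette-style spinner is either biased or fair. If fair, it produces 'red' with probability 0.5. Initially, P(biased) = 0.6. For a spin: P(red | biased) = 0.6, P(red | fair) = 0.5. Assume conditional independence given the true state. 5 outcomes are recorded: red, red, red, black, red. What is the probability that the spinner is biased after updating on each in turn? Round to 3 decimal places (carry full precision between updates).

0.713

After 'red': P(biased) = 0.6·0.6000 / (0.6·0.6000 + 0.5·0.4000) ≈ 0.6429
After 'red': P(biased) = 0.6·0.6429 / (0.6·0.6429 + 0.5·0.3571) ≈ 0.6835
After 'red': P(biased) = 0.6·0.6835 / (0.6·0.6835 + 0.5·0.3165) ≈ 0.7216
After 'black': P(biased) = 0.4·0.7216 / (0.4·0.7216 + 0.5·0.2784) ≈ 0.6746
After 'red': P(biased) = 0.6·0.6746 / (0.6·0.6746 + 0.5·0.3254) ≈ 0.7133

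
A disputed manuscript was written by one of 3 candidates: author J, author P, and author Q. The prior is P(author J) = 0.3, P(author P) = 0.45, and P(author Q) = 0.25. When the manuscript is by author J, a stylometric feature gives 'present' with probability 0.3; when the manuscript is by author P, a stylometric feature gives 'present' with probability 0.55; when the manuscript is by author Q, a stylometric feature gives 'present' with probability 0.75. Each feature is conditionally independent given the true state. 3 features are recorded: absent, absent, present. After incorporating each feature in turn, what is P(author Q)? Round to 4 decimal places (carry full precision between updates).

0.1106

Apply Bayes' rule sequentially, carrying P(author Q) forward.
After 'absent': normaliser = 0.7·0.3000 + 0.45·0.4500 + 0.25·0.2500; P(author J) ≈ 0.4421, P(author P) ≈ 0.4263, P(author Q) ≈ 0.1316
After 'absent': normaliser = 0.7·0.4421 + 0.45·0.4263 + 0.25·0.1316; P(author J) ≈ 0.5793, P(author P) ≈ 0.3591, P(author Q) ≈ 0.0616
After 'present': normaliser = 0.3·0.5793 + 0.55·0.3591 + 0.75·0.0616; P(author J) ≈ 0.4163, P(author P) ≈ 0.4731, P(author Q) ≈ 0.1106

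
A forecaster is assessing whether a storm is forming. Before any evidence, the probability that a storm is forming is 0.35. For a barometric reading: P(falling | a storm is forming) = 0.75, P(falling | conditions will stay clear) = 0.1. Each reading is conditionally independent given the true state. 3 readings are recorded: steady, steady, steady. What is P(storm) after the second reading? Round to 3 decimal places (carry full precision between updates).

0.040

After 'steady': P(storm) = 0.25·0.3500 / (0.25·0.3500 + 0.9·0.6500) ≈ 0.1301
After 'steady': P(storm) = 0.25·0.1301 / (0.25·0.1301 + 0.9·0.8699) ≈ 0.0399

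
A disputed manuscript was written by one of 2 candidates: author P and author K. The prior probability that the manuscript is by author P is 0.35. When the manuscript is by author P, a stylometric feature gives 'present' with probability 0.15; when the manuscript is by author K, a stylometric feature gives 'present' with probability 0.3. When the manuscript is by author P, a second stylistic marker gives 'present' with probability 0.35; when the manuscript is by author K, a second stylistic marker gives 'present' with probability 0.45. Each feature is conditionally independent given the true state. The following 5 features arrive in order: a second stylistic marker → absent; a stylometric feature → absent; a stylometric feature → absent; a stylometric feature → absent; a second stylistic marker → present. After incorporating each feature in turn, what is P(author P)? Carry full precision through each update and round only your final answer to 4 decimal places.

Each posterior becomes the prior for the next update.
After a second stylistic marker='absent': P(author P) = 0.65·0.3500 / (0.65·0.3500 + 0.55·0.6500) ≈ 0.3889
After a stylometric feature='absent': P(author P) = 0.85·0.3889 / (0.85·0.3889 + 0.7·0.6111) ≈ 0.4359
After a stylometric feature='absent': P(author P) = 0.85·0.4359 / (0.85·0.4359 + 0.7·0.5641) ≈ 0.4841
After a stylometric feature='absent': P(author P) = 0.85·0.4841 / (0.85·0.4841 + 0.7·0.5159) ≈ 0.5326
After a second stylistic marker='present': P(author P) = 0.35·0.5326 / (0.35·0.5326 + 0.45·0.4674) ≈ 0.4698

0.4698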